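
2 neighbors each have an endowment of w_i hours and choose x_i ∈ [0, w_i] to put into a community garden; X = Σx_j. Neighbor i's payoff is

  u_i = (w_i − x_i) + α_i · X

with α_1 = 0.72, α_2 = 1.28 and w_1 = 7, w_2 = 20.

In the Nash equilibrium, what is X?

∂u_i/∂x_i = α_i − 1, so neighbor i contributes w_i if α_i > 1, else 0.
α_i > 1 for i ∈ {2}; NE contributions (0, 20), X = 20.

20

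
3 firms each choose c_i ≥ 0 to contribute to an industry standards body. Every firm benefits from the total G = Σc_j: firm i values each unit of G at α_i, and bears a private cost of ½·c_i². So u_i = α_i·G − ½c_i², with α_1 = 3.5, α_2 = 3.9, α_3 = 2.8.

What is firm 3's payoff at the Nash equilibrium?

24.64

Firm i's FOC: ∂u_i/∂c_i = α_i − c_i = 0, so c_i* = α_i.
NE contributions = (3.5, 3.9, 2.8); G = 10.2.
u_3 = α_3·G − ½·(c_3)² = 2.8·10.2 − ½·2.8² = 24.64.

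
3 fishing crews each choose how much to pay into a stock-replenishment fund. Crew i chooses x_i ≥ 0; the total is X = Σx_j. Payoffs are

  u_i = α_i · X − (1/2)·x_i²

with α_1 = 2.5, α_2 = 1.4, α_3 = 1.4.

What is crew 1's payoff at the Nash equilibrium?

Crew i's FOC: ∂u_i/∂x_i = α_i − x_i = 0, so x_i* = α_i.
NE contributions = (2.5, 1.4, 1.4); X = 5.3.
u_1 = α_1·X − ½·(x_1)² = 2.5·5.3 − ½·2.5² = 10.125.

10.125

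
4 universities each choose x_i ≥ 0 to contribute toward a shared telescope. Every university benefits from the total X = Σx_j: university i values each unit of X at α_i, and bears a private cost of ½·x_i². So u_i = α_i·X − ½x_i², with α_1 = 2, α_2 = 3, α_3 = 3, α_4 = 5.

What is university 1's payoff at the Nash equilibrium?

University i's FOC: ∂u_i/∂x_i = α_i − x_i = 0, so x_i* = α_i.
NE contributions = (2, 3, 3, 5); X = 13.
u_1 = α_1·X − ½·(x_1)² = 2·13 − ½·2² = 24.

24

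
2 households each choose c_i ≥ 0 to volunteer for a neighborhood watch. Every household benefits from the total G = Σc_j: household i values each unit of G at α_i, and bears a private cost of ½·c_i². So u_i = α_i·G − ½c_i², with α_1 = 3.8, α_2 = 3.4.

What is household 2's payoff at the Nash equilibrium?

Household i's FOC: ∂u_i/∂c_i = α_i − c_i = 0, so c_i* = α_i.
NE contributions = (3.8, 3.4); G = 7.2.
u_2 = α_2·G − ½·(c_2)² = 3.4·7.2 − ½·3.4² = 18.7.

18.7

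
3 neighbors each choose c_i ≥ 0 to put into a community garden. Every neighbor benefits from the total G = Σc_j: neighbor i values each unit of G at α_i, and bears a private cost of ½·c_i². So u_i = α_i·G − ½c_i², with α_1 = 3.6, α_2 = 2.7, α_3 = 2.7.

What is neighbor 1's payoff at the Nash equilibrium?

25.92

Neighbor i's FOC: ∂u_i/∂c_i = α_i − c_i = 0, so c_i* = α_i.
NE contributions = (3.6, 2.7, 2.7); G = 9.
u_1 = α_1·G − ½·(c_1)² = 3.6·9 − ½·3.6² = 25.92.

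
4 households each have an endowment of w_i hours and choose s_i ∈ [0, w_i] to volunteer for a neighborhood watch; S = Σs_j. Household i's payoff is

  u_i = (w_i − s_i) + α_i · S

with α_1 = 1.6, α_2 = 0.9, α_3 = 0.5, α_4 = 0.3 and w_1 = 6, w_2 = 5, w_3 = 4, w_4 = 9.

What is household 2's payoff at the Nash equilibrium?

10.4

∂u_i/∂s_i = α_i − 1, so household i contributes w_i if α_i > 1, else 0.
α_i > 1 for i ∈ {1}; NE contributions (6, 0, 0, 0), S = 6.
u_2 = (5 − 0) + 0.9·6 = 10.4.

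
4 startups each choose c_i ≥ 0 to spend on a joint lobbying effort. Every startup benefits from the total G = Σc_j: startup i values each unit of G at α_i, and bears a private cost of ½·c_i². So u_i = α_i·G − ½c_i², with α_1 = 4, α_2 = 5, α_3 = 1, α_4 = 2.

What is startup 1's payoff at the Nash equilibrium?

40

Startup i's FOC: ∂u_i/∂c_i = α_i − c_i = 0, so c_i* = α_i.
NE contributions = (4, 5, 1, 2); G = 12.
u_1 = α_1·G − ½·(c_1)² = 4·12 − ½·4² = 40.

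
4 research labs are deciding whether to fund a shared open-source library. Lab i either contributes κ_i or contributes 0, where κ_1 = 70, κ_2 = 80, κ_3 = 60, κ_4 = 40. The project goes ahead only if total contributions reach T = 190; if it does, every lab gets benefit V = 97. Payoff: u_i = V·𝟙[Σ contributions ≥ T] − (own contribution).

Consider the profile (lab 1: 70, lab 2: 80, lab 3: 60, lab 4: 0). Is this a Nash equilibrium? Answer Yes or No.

Yes

Total = 210 ≥ 190: provided.
Lab 1 (pledges 70, payoff 27): dropping to 0 → total 140, payoff 0. No gain.
Lab 2 (pledges 80, payoff 17): dropping to 0 → total 130, payoff 0. No gain.
Lab 3 (pledges 60, payoff 37): dropping to 0 → total 150, payoff 0. No gain.
Lab 4 (pledges 0, payoff 97): pledging 40 → total 250, payoff 57. No gain.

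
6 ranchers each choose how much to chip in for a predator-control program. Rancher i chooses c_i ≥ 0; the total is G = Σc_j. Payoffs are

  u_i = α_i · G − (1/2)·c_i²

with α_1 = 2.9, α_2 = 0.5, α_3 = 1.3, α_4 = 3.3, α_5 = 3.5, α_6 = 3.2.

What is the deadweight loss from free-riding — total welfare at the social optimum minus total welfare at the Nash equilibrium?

Rancher i's FOC: ∂u_i/∂c_i = α_i − c_i = 0, so c_i* = α_i.
NE contributions = (2.9, 0.5, 1.3, 3.3, 3.5, 3.2); G = 14.7.
W^NE = (Σα)·G − ½Σα_i² = 14.7² − ½·43.73 = 194.225.
Planner sets c_i = Σα_j = 14.7 for every i, so G^SO = 6·14.7 = 88.2.
W^SO = (Σα)·G^SO − ½·6·(Σα)² = (6/2)·14.7² = 648.27.
Deadweight loss = W^SO − W^NE = 454.045.

454.045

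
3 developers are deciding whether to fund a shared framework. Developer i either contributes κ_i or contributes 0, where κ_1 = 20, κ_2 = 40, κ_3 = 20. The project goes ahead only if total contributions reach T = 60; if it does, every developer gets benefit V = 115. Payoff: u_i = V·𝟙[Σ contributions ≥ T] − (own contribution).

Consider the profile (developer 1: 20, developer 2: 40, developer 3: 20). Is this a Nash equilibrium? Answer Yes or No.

Total = 80 ≥ 60: provided.
Developer 1 (pledges 20, payoff 95): dropping to 0 → total 60, payoff 115. Profitable deviation.

No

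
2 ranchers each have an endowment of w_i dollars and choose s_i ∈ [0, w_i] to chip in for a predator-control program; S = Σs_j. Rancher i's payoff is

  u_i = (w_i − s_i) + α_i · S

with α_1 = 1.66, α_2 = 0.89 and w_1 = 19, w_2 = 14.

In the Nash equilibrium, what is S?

19

∂u_i/∂s_i = α_i − 1, so rancher i contributes w_i if α_i > 1, else 0.
α_i > 1 for i ∈ {1}; NE contributions (19, 0), S = 19.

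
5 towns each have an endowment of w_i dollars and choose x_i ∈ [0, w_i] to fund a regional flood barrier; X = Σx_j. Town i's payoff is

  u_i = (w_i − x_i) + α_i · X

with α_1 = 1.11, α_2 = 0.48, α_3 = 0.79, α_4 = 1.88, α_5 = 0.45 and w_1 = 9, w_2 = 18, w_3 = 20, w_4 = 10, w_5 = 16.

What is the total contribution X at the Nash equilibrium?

19

∂u_i/∂x_i = α_i − 1, so town i contributes w_i if α_i > 1, else 0.
α_i > 1 for i ∈ {1, 4}; NE contributions (9, 0, 0, 10, 0), X = 19.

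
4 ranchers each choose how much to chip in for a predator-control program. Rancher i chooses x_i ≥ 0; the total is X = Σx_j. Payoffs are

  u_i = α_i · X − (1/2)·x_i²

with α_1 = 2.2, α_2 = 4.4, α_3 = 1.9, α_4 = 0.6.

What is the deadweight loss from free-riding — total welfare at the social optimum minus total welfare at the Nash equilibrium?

Rancher i's FOC: ∂u_i/∂x_i = α_i − x_i = 0, so x_i* = α_i.
NE contributions = (2.2, 4.4, 1.9, 0.6); X = 9.1.
W^NE = (Σα)·X − ½Σα_i² = 9.1² − ½·28.17 = 68.725.
Planner sets x_i = Σα_j = 9.1 for every i, so X^SO = 4·9.1 = 36.4.
W^SO = (Σα)·X^SO − ½·4·(Σα)² = (4/2)·9.1² = 165.62.
Deadweight loss = W^SO − W^NE = 96.895.

96.895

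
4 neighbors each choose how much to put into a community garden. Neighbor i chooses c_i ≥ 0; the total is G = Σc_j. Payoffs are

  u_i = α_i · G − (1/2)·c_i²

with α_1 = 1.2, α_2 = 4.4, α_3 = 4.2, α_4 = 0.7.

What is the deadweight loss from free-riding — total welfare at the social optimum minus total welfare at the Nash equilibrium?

Neighbor i's FOC: ∂u_i/∂c_i = α_i − c_i = 0, so c_i* = α_i.
NE contributions = (1.2, 4.4, 4.2, 0.7); G = 10.5.
W^NE = (Σα)·G − ½Σα_i² = 10.5² − ½·38.93 = 90.785.
Planner sets c_i = Σα_j = 10.5 for every i, so G^SO = 4·10.5 = 42.
W^SO = (Σα)·G^SO − ½·4·(Σα)² = (4/2)·10.5² = 220.5.
Deadweight loss = W^SO − W^NE = 129.715.

129.715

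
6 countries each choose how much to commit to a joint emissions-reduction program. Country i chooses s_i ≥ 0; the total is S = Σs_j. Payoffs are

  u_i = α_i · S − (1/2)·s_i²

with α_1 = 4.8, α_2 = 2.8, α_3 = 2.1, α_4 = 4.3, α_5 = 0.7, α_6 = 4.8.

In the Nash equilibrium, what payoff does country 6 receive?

Country i's FOC: ∂u_i/∂s_i = α_i − s_i = 0, so s_i* = α_i.
NE contributions = (4.8, 2.8, 2.1, 4.3, 0.7, 4.8); S = 19.5.
u_6 = α_6·S − ½·(s_6)² = 4.8·19.5 − ½·4.8² = 82.08.

82.08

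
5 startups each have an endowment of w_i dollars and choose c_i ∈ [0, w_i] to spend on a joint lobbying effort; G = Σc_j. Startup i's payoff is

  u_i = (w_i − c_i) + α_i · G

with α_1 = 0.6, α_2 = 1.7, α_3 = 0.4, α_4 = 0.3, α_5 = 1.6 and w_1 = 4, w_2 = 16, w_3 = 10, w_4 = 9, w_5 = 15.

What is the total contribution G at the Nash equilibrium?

31

∂u_i/∂c_i = α_i − 1, so startup i contributes w_i if α_i > 1, else 0.
α_i > 1 for i ∈ {2, 5}; NE contributions (0, 16, 0, 0, 15), G = 31.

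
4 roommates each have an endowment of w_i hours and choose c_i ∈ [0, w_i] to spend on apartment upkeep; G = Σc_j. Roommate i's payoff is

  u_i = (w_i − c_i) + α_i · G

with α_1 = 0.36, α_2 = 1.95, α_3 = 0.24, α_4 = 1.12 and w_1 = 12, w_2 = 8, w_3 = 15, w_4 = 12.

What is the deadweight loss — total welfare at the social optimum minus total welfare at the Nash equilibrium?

∂u_i/∂c_i = α_i − 1, so roommate i contributes w_i if α_i > 1, else 0.
α_i > 1 for i ∈ {2, 4}; NE contributions (0, 8, 0, 12), G = 20.
W^NE = Σw_i − G^NE + (Σα_i)·G^NE = 47 + 2.67·20 = 100.4.
Planner: ∂(Σu_j)/∂c_i = Σα_j − 1 = 2.67 > 0, so everyone contributes w_i; G^SO = 47, W^SO = 47 + 2.67·47 = 172.49.
Deadweight loss = 72.09.

72.09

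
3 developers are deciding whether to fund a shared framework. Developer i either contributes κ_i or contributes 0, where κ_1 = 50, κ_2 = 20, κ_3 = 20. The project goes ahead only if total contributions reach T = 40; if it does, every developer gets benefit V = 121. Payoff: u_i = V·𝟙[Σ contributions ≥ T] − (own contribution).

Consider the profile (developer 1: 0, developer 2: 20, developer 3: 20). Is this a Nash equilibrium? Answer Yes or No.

Yes

Total = 40 ≥ 40: provided.
Developer 1 (pledges 0, payoff 121): pledging 50 → total 90, payoff 71. No gain.
Developer 2 (pledges 20, payoff 101): dropping to 0 → total 20, payoff 0. No gain.
Developer 3 (pledges 20, payoff 101): dropping to 0 → total 20, payoff 0. No gain.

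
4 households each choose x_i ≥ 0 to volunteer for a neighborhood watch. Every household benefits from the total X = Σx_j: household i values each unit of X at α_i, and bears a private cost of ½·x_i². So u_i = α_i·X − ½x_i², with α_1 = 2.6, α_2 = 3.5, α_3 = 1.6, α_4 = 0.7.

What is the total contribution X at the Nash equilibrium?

Household i's FOC: ∂u_i/∂x_i = α_i − x_i = 0, so x_i* = α_i.
NE contributions = (2.6, 3.5, 1.6, 0.7); X = 8.4.

8.4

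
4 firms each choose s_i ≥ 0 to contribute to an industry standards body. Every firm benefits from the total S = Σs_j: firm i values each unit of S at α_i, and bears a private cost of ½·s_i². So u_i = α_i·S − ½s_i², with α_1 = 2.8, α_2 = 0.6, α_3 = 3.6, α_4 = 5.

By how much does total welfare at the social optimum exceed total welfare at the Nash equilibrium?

167.08

Firm i's FOC: ∂u_i/∂s_i = α_i − s_i = 0, so s_i* = α_i.
NE contributions = (2.8, 0.6, 3.6, 5); S = 12.
W^NE = (Σα)·S − ½Σα_i² = 12² − ½·46.16 = 120.92.
Planner sets s_i = Σα_j = 12 for every i, so S^SO = 4·12 = 48.
W^SO = (Σα)·S^SO − ½·4·(Σα)² = (4/2)·12² = 288.
Deadweight loss = W^SO − W^NE = 167.08.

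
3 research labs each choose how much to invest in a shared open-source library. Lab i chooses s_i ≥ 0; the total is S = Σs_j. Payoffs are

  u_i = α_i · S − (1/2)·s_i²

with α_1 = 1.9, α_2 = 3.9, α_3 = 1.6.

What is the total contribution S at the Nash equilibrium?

Lab i's FOC: ∂u_i/∂s_i = α_i − s_i = 0, so s_i* = α_i.
NE contributions = (1.9, 3.9, 1.6); S = 7.4.

7.4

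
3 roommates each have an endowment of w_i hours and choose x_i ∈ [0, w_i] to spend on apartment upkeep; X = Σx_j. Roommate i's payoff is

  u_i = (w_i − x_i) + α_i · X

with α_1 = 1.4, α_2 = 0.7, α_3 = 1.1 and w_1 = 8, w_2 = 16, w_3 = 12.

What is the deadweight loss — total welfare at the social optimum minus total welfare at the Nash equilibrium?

∂u_i/∂x_i = α_i − 1, so roommate i contributes w_i if α_i > 1, else 0.
α_i > 1 for i ∈ {1, 3}; NE contributions (8, 0, 12), X = 20.
W^NE = Σw_i − X^NE + (Σα_i)·X^NE = 36 + 2.2·20 = 80.
Planner: ∂(Σu_j)/∂x_i = Σα_j − 1 = 2.2 > 0, so everyone contributes w_i; X^SO = 36, W^SO = 36 + 2.2·36 = 115.2.
Deadweight loss = 35.2.

35.2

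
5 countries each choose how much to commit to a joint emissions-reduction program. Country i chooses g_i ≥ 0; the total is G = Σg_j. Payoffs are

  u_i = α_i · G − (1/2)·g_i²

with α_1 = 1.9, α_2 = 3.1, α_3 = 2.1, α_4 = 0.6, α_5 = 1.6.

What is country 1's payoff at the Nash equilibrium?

Country i's FOC: ∂u_i/∂g_i = α_i − g_i = 0, so g_i* = α_i.
NE contributions = (1.9, 3.1, 2.1, 0.6, 1.6); G = 9.3.
u_1 = α_1·G − ½·(g_1)² = 1.9·9.3 − ½·1.9² = 15.865.

15.865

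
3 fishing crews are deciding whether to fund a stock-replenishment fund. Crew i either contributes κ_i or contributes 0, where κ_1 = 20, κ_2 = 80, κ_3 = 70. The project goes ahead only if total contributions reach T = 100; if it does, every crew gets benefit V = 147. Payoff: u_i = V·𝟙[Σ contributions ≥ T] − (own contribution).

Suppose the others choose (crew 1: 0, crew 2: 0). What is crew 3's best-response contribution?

0

Others' total = 0. Even contributing 70 gives 70 < 100: no benefit either way.
Best response: 0.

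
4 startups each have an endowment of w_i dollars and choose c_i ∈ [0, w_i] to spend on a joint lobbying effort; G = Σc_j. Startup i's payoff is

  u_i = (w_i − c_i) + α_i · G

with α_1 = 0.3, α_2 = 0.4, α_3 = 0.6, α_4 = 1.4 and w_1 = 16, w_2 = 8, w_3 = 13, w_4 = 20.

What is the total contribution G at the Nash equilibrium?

∂u_i/∂c_i = α_i − 1, so startup i contributes w_i if α_i > 1, else 0.
α_i > 1 for i ∈ {4}; NE contributions (0, 0, 0, 20), G = 20.

20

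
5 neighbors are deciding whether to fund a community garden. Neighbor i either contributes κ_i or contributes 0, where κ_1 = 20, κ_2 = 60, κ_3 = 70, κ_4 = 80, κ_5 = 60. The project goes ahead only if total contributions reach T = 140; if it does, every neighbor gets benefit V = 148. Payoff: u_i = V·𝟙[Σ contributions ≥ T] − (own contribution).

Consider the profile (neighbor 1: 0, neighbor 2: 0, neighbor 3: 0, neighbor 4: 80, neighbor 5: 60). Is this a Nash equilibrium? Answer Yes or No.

Total = 140 ≥ 140: provided.
Neighbor 1 (pledges 0, payoff 148): pledging 20 → total 160, payoff 128. No gain.
Neighbor 2 (pledges 0, payoff 148): pledging 60 → total 200, payoff 88. No gain.
Neighbor 3 (pledges 0, payoff 148): pledging 70 → total 210, payoff 78. No gain.
Neighbor 4 (pledges 80, payoff 68): dropping to 0 → total 60, payoff 0. No gain.
Neighbor 5 (pledges 60, payoff 88): dropping to 0 → total 80, payoff 0. No gain.

Yes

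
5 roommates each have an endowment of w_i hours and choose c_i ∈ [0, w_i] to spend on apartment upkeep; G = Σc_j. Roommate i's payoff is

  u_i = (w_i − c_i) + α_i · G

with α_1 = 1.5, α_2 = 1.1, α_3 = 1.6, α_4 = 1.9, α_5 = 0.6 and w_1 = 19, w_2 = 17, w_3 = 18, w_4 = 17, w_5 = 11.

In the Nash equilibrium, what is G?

71

∂u_i/∂c_i = α_i − 1, so roommate i contributes w_i if α_i > 1, else 0.
α_i > 1 for i ∈ {1, 2, 3, 4}; NE contributions (19, 17, 18, 17, 0), G = 71.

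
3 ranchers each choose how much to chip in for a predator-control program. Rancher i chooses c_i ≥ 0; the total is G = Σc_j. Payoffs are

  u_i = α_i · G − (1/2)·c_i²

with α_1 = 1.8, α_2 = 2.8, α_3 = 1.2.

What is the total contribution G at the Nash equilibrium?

5.8

Rancher i's FOC: ∂u_i/∂c_i = α_i − c_i = 0, so c_i* = α_i.
NE contributions = (1.8, 2.8, 1.2); G = 5.8.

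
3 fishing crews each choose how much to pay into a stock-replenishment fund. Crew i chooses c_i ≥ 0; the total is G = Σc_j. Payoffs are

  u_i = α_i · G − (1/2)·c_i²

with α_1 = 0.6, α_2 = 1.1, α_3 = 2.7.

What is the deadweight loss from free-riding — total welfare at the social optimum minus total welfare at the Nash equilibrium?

Crew i's FOC: ∂u_i/∂c_i = α_i − c_i = 0, so c_i* = α_i.
NE contributions = (0.6, 1.1, 2.7); G = 4.4.
W^NE = (Σα)·G − ½Σα_i² = 4.4² − ½·8.86 = 14.93.
Planner sets c_i = Σα_j = 4.4 for every i, so G^SO = 3·4.4 = 13.2.
W^SO = (Σα)·G^SO − ½·3·(Σα)² = (3/2)·4.4² = 29.04.
Deadweight loss = W^SO − W^NE = 14.11.

14.11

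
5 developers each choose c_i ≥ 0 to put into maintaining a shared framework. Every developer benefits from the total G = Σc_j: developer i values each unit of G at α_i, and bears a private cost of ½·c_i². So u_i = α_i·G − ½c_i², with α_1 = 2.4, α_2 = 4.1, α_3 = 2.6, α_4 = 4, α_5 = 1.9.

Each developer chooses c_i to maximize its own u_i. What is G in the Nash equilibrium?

15

Developer i's FOC: ∂u_i/∂c_i = α_i − c_i = 0, so c_i* = α_i.
NE contributions = (2.4, 4.1, 2.6, 4, 1.9); G = 15.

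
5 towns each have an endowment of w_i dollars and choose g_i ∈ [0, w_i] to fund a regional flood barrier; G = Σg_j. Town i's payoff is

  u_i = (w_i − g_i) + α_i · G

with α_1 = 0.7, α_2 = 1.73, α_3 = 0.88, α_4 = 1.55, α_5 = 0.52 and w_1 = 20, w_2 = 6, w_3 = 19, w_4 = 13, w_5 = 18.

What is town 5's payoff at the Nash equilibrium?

27.88

∂u_i/∂g_i = α_i − 1, so town i contributes w_i if α_i > 1, else 0.
α_i > 1 for i ∈ {2, 4}; NE contributions (0, 6, 0, 13, 0), G = 19.
u_5 = (18 − 0) + 0.52·19 = 27.88.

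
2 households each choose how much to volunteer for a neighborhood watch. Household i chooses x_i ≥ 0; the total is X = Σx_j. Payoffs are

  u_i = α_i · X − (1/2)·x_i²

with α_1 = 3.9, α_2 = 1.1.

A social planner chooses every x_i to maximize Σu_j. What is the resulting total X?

10

Planner FOC: ∂(Σu_j)/∂x_i = (Σα_j) − x_i = 0, so x_i^SO = Σα_j = 5 for every i; X^SO = 10.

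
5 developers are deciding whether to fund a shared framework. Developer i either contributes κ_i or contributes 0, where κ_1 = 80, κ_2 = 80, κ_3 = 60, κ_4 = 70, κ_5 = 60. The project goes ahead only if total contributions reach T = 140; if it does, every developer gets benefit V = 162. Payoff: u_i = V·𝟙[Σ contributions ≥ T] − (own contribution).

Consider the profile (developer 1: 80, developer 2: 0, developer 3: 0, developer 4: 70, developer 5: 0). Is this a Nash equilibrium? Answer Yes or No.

Total = 150 ≥ 140: provided.
Developer 1 (pledges 80, payoff 82): dropping to 0 → total 70, payoff 0. No gain.
Developer 2 (pledges 0, payoff 162): pledging 80 → total 230, payoff 82. No gain.
Developer 3 (pledges 0, payoff 162): pledging 60 → total 210, payoff 102. No gain.
Developer 4 (pledges 70, payoff 92): dropping to 0 → total 80, payoff 0. No gain.
Developer 5 (pledges 0, payoff 162): pledging 60 → total 210, payoff 102. No gain.

Yes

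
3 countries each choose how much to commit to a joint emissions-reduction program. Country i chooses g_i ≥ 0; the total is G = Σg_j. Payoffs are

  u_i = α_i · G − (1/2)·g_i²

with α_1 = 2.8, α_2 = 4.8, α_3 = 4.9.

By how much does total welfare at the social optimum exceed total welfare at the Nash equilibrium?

Country i's FOC: ∂u_i/∂g_i = α_i − g_i = 0, so g_i* = α_i.
NE contributions = (2.8, 4.8, 4.9); G = 12.5.
W^NE = (Σα)·G − ½Σα_i² = 12.5² − ½·54.89 = 128.805.
Planner sets g_i = Σα_j = 12.5 for every i, so G^SO = 3·12.5 = 37.5.
W^SO = (Σα)·G^SO − ½·3·(Σα)² = (3/2)·12.5² = 234.375.
Deadweight loss = W^SO − W^NE = 105.57.

105.57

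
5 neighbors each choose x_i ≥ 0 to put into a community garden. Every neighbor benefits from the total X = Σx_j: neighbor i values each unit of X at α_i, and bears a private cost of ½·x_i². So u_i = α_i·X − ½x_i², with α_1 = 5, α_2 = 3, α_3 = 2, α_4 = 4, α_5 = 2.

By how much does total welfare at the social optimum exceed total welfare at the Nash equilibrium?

Neighbor i's FOC: ∂u_i/∂x_i = α_i − x_i = 0, so x_i* = α_i.
NE contributions = (5, 3, 2, 4, 2); X = 16.
W^NE = (Σα)·X − ½Σα_i² = 16² − ½·58 = 227.
Planner sets x_i = Σα_j = 16 for every i, so X^SO = 5·16 = 80.
W^SO = (Σα)·X^SO − ½·5·(Σα)² = (5/2)·16² = 640.
Deadweight loss = W^SO − W^NE = 413.

413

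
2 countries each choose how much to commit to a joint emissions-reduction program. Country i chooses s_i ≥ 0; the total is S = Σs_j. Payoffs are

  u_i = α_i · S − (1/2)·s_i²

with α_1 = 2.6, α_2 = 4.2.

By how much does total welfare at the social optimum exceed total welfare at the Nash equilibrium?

12.2

Country i's FOC: ∂u_i/∂s_i = α_i − s_i = 0, so s_i* = α_i.
NE contributions = (2.6, 4.2); S = 6.8.
W^NE = (Σα)·S − ½Σα_i² = 6.8² − ½·24.4 = 34.04.
Planner sets s_i = Σα_j = 6.8 for every i, so S^SO = 2·6.8 = 13.6.
W^SO = (Σα)·S^SO − ½·2·(Σα)² = (2/2)·6.8² = 46.24.
Deadweight loss = W^SO − W^NE = 12.2.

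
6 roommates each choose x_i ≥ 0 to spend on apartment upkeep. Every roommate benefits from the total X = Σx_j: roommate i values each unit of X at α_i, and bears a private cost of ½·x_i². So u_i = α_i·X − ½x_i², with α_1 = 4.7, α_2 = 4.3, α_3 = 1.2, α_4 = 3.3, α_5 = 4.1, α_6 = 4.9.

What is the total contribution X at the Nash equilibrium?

22.5

Roommate i's FOC: ∂u_i/∂x_i = α_i − x_i = 0, so x_i* = α_i.
NE contributions = (4.7, 4.3, 1.2, 3.3, 4.1, 4.9); X = 22.5.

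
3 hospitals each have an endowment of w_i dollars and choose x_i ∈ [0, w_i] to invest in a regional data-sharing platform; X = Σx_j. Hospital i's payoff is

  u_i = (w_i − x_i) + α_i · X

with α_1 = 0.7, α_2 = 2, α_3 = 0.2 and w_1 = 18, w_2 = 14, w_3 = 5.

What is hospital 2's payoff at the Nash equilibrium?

28

∂u_i/∂x_i = α_i − 1, so hospital i contributes w_i if α_i > 1, else 0.
α_i > 1 for i ∈ {2}; NE contributions (0, 14, 0), X = 14.
u_2 = (14 − 14) + 2·14 = 28.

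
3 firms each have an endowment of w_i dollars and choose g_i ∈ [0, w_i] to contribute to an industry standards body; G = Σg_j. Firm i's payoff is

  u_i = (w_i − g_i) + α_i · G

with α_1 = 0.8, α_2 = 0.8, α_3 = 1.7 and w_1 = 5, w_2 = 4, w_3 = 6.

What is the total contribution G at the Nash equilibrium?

∂u_i/∂g_i = α_i − 1, so firm i contributes w_i if α_i > 1, else 0.
α_i > 1 for i ∈ {3}; NE contributions (0, 0, 6), G = 6.

6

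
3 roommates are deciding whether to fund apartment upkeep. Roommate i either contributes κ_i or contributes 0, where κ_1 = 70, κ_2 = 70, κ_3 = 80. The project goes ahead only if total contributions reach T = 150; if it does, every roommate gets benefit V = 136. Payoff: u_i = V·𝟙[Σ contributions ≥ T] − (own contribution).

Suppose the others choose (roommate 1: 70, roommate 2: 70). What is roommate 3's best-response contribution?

80

Others' total = 140. Contributing 80 brings total to 220 ≥ 150: gain V − κ_3 = 56.
Best response: 80.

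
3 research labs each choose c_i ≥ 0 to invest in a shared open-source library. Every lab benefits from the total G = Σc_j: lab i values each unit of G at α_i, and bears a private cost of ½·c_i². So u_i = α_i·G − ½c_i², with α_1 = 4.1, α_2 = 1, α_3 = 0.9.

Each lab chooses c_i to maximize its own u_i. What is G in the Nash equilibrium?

6

Lab i's FOC: ∂u_i/∂c_i = α_i − c_i = 0, so c_i* = α_i.
NE contributions = (4.1, 1, 0.9); G = 6.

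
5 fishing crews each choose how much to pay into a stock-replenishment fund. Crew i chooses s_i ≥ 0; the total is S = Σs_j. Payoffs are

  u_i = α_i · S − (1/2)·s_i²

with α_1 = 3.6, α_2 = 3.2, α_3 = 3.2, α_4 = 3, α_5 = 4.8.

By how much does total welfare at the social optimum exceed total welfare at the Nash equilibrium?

Crew i's FOC: ∂u_i/∂s_i = α_i − s_i = 0, so s_i* = α_i.
NE contributions = (3.6, 3.2, 3.2, 3, 4.8); S = 17.8.
W^NE = (Σα)·S − ½Σα_i² = 17.8² − ½·65.48 = 284.1.
Planner sets s_i = Σα_j = 17.8 for every i, so S^SO = 5·17.8 = 89.
W^SO = (Σα)·S^SO − ½·5·(Σα)² = (5/2)·17.8² = 792.1.
Deadweight loss = W^SO − W^NE = 508.

508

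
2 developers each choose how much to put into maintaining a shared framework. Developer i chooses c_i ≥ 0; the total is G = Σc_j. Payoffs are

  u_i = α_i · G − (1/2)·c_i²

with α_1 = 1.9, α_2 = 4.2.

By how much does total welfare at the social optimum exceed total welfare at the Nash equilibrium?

10.625

Developer i's FOC: ∂u_i/∂c_i = α_i − c_i = 0, so c_i* = α_i.
NE contributions = (1.9, 4.2); G = 6.1.
W^NE = (Σα)·G − ½Σα_i² = 6.1² − ½·21.25 = 26.585.
Planner sets c_i = Σα_j = 6.1 for every i, so G^SO = 2·6.1 = 12.2.
W^SO = (Σα)·G^SO − ½·2·(Σα)² = (2/2)·6.1² = 37.21.
Deadweight loss = W^SO − W^NE = 10.625.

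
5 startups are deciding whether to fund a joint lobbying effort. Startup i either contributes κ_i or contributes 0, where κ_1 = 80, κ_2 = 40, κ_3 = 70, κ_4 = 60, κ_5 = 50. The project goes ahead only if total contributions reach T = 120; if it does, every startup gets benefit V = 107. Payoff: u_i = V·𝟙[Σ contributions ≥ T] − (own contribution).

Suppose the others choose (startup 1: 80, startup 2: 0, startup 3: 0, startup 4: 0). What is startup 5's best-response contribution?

Others' total = 80. Contributing 50 brings total to 130 ≥ 120: gain V − κ_5 = 57.
Best response: 50.

50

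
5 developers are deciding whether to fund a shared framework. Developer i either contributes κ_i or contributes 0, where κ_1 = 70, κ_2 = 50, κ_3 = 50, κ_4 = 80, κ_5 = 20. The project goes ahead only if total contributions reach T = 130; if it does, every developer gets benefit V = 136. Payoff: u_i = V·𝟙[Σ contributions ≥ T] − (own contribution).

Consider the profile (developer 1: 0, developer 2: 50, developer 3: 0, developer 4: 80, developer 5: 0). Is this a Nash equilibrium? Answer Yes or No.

Total = 130 ≥ 130: provided.
Developer 1 (pledges 0, payoff 136): pledging 70 → total 200, payoff 66. No gain.
Developer 2 (pledges 50, payoff 86): dropping to 0 → total 80, payoff 0. No gain.
Developer 3 (pledges 0, payoff 136): pledging 50 → total 180, payoff 86. No gain.
Developer 4 (pledges 80, payoff 56): dropping to 0 → total 50, payoff 0. No gain.
Developer 5 (pledges 0, payoff 136): pledging 20 → total 150, payoff 116. No gain.

Yes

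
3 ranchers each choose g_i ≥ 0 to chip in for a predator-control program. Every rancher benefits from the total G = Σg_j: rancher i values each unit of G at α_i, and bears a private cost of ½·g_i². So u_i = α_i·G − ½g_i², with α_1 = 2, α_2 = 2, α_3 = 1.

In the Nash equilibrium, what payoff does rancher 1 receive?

8

Rancher i's FOC: ∂u_i/∂g_i = α_i − g_i = 0, so g_i* = α_i.
NE contributions = (2, 2, 1); G = 5.
u_1 = α_1·G − ½·(g_1)² = 2·5 − ½·2² = 8.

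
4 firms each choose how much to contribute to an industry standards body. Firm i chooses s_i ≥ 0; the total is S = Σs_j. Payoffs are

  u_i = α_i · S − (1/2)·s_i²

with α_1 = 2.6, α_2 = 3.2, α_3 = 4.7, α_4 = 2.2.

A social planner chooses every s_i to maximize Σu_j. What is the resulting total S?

Planner FOC: ∂(Σu_j)/∂s_i = (Σα_j) − s_i = 0, so s_i^SO = Σα_j = 12.7 for every i; S^SO = 50.8.

50.8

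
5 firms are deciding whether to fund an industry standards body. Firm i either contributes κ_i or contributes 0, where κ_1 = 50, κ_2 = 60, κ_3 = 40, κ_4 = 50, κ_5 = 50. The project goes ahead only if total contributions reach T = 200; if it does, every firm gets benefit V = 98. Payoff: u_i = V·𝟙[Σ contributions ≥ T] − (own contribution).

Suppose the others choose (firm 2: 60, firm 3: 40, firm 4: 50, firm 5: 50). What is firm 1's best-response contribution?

0

Others' total = 200 ≥ 200; contributing adds cost 50 for no extra benefit.
Best response: 0.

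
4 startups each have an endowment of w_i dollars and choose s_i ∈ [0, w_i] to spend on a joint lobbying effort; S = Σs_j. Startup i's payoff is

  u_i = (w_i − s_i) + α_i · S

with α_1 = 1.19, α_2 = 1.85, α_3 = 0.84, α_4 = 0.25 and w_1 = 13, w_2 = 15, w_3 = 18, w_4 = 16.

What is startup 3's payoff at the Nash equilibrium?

41.52

∂u_i/∂s_i = α_i − 1, so startup i contributes w_i if α_i > 1, else 0.
α_i > 1 for i ∈ {1, 2}; NE contributions (13, 15, 0, 0), S = 28.
u_3 = (18 − 0) + 0.84·28 = 41.52.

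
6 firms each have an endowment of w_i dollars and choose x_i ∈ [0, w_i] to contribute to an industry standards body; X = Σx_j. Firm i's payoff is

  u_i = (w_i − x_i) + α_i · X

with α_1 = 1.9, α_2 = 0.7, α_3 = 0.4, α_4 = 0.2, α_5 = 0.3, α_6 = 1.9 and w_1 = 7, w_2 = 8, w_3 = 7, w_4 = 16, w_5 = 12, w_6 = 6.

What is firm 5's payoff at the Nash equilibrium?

15.9

∂u_i/∂x_i = α_i − 1, so firm i contributes w_i if α_i > 1, else 0.
α_i > 1 for i ∈ {1, 6}; NE contributions (7, 0, 0, 0, 0, 6), X = 13.
u_5 = (12 − 0) + 0.3·13 = 15.9.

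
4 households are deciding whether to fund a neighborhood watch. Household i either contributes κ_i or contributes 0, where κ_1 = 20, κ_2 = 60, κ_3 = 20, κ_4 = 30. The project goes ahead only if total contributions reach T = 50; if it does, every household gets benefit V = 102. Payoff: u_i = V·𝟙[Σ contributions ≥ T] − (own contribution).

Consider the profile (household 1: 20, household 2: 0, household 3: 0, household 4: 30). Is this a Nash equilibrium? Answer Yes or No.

Yes

Total = 50 ≥ 50: provided.
Household 1 (pledges 20, payoff 82): dropping to 0 → total 30, payoff 0. No gain.
Household 2 (pledges 0, payoff 102): pledging 60 → total 110, payoff 42. No gain.
Household 3 (pledges 0, payoff 102): pledging 20 → total 70, payoff 82. No gain.
Household 4 (pledges 30, payoff 72): dropping to 0 → total 20, payoff 0. No gain.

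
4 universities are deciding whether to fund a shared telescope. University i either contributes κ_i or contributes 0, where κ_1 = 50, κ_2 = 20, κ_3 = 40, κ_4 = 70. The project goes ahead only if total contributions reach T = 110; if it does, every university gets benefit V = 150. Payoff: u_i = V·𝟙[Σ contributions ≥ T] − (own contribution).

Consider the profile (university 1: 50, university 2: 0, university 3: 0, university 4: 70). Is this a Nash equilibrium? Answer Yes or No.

Total = 120 ≥ 110: provided.
University 1 (pledges 50, payoff 100): dropping to 0 → total 70, payoff 0. No gain.
University 2 (pledges 0, payoff 150): pledging 20 → total 140, payoff 130. No gain.
University 3 (pledges 0, payoff 150): pledging 40 → total 160, payoff 110. No gain.
University 4 (pledges 70, payoff 80): dropping to 0 → total 50, payoff 0. No gain.

Yes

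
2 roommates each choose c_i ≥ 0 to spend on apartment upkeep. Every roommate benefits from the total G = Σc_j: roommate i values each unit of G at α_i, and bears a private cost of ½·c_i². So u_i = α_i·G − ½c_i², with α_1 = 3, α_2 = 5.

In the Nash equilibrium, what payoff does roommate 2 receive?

Roommate i's FOC: ∂u_i/∂c_i = α_i − c_i = 0, so c_i* = α_i.
NE contributions = (3, 5); G = 8.
u_2 = α_2·G − ½·(c_2)² = 5·8 − ½·5² = 27.5.

27.5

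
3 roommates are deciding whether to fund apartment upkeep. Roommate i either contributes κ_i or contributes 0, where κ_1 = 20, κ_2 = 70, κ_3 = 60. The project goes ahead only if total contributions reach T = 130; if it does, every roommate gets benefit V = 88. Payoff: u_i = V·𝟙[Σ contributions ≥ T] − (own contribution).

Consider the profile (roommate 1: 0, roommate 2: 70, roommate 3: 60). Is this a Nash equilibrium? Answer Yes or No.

Yes

Total = 130 ≥ 130: provided.
Roommate 1 (pledges 0, payoff 88): pledging 20 → total 150, payoff 68. No gain.
Roommate 2 (pledges 70, payoff 18): dropping to 0 → total 60, payoff 0. No gain.
Roommate 3 (pledges 60, payoff 28): dropping to 0 → total 70, payoff 0. No gain.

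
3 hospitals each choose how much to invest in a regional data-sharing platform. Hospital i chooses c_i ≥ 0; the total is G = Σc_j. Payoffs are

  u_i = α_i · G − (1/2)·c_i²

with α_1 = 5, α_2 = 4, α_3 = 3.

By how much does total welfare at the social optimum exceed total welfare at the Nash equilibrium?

Hospital i's FOC: ∂u_i/∂c_i = α_i − c_i = 0, so c_i* = α_i.
NE contributions = (5, 4, 3); G = 12.
W^NE = (Σα)·G − ½Σα_i² = 12² − ½·50 = 119.
Planner sets c_i = Σα_j = 12 for every i, so G^SO = 3·12 = 36.
W^SO = (Σα)·G^SO − ½·3·(Σα)² = (3/2)·12² = 216.
Deadweight loss = W^SO − W^NE = 97.

97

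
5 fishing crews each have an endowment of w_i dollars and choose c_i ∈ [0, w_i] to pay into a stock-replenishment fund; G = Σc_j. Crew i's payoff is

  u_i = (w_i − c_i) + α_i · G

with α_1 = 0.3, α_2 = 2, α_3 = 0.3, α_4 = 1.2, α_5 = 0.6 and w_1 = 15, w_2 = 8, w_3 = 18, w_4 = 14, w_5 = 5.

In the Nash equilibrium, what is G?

22

∂u_i/∂c_i = α_i − 1, so crew i contributes w_i if α_i > 1, else 0.
α_i > 1 for i ∈ {2, 4}; NE contributions (0, 8, 0, 14, 0), G = 22.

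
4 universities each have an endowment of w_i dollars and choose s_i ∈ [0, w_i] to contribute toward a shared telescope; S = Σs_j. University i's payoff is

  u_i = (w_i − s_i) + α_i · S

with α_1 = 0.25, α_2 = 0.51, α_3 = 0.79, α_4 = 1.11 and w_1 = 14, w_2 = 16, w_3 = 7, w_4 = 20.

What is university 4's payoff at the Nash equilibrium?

∂u_i/∂s_i = α_i − 1, so university i contributes w_i if α_i > 1, else 0.
α_i > 1 for i ∈ {4}; NE contributions (0, 0, 0, 20), S = 20.
u_4 = (20 − 20) + 1.11·20 = 22.2.

22.2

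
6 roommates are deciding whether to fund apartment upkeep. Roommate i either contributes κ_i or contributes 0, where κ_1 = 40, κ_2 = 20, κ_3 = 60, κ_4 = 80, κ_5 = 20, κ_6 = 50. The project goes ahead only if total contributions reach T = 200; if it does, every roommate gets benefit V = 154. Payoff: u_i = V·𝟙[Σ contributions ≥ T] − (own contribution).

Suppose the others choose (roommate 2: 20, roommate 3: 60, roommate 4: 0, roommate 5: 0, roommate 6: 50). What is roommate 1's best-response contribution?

0

Others' total = 130. Even contributing 40 gives 170 < 200: no benefit either way.
Best response: 0.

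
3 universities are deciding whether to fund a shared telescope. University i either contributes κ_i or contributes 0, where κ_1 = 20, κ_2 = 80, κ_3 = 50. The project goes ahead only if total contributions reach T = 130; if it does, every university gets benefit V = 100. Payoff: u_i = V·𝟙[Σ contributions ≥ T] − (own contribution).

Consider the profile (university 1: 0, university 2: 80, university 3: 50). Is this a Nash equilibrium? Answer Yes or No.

Yes

Total = 130 ≥ 130: provided.
University 1 (pledges 0, payoff 100): pledging 20 → total 150, payoff 80. No gain.
University 2 (pledges 80, payoff 20): dropping to 0 → total 50, payoff 0. No gain.
University 3 (pledges 50, payoff 50): dropping to 0 → total 80, payoff 0. No gain.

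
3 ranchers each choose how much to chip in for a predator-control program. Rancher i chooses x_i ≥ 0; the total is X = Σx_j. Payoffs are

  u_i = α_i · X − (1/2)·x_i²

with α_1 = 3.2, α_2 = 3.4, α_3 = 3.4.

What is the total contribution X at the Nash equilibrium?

10

Rancher i's FOC: ∂u_i/∂x_i = α_i − x_i = 0, so x_i* = α_i.
NE contributions = (3.2, 3.4, 3.4); X = 10.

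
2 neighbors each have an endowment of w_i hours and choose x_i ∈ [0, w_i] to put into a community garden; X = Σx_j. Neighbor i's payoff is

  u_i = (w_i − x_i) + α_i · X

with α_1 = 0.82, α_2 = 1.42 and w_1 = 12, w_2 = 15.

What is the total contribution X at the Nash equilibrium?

∂u_i/∂x_i = α_i − 1, so neighbor i contributes w_i if α_i > 1, else 0.
α_i > 1 for i ∈ {2}; NE contributions (0, 15), X = 15.

15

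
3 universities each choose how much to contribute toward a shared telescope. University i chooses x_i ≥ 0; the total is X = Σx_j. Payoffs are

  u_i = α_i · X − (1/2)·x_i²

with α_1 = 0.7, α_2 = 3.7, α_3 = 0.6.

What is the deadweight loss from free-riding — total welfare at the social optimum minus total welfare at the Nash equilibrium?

19.77

University i's FOC: ∂u_i/∂x_i = α_i − x_i = 0, so x_i* = α_i.
NE contributions = (0.7, 3.7, 0.6); X = 5.
W^NE = (Σα)·X − ½Σα_i² = 5² − ½·14.54 = 17.73.
Planner sets x_i = Σα_j = 5 for every i, so X^SO = 3·5 = 15.
W^SO = (Σα)·X^SO − ½·3·(Σα)² = (3/2)·5² = 37.5.
Deadweight loss = W^SO − W^NE = 19.77.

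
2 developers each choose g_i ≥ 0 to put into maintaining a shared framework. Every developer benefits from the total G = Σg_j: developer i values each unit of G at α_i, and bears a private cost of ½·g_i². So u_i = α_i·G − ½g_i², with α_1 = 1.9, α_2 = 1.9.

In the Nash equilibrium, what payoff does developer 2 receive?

Developer i's FOC: ∂u_i/∂g_i = α_i − g_i = 0, so g_i* = α_i.
NE contributions = (1.9, 1.9); G = 3.8.
u_2 = α_2·G − ½·(g_2)² = 1.9·3.8 − ½·1.9² = 5.415.

5.415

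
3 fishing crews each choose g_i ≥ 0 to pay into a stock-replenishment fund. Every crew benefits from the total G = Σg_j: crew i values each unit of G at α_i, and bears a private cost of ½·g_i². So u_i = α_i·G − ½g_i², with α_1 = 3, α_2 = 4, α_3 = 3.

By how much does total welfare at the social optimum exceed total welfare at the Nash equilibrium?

67

Crew i's FOC: ∂u_i/∂g_i = α_i − g_i = 0, so g_i* = α_i.
NE contributions = (3, 4, 3); G = 10.
W^NE = (Σα)·G − ½Σα_i² = 10² − ½·34 = 83.
Planner sets g_i = Σα_j = 10 for every i, so G^SO = 3·10 = 30.
W^SO = (Σα)·G^SO − ½·3·(Σα)² = (3/2)·10² = 150.
Deadweight loss = W^SO − W^NE = 67.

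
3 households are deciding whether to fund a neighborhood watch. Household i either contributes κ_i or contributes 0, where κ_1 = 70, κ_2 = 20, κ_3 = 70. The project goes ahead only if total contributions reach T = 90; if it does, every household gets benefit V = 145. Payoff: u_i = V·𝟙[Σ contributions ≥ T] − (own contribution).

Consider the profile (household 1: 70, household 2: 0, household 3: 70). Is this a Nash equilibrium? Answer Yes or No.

Yes

Total = 140 ≥ 90: provided.
Household 1 (pledges 70, payoff 75): dropping to 0 → total 70, payoff 0. No gain.
Household 2 (pledges 0, payoff 145): pledging 20 → total 160, payoff 125. No gain.
Household 3 (pledges 70, payoff 75): dropping to 0 → total 70, payoff 0. No gain.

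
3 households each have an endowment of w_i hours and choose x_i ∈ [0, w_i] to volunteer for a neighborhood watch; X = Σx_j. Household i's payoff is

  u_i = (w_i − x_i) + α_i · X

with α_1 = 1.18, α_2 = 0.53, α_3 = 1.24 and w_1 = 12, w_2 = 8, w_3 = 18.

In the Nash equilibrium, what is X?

30

∂u_i/∂x_i = α_i − 1, so household i contributes w_i if α_i > 1, else 0.
α_i > 1 for i ∈ {1, 3}; NE contributions (12, 0, 18), X = 30.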